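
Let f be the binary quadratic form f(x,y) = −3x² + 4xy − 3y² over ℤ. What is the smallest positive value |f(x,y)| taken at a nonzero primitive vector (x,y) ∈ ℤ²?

translate: b→2 (≡-4 mod 6), so (3,-4,3)→(3,2,2)
flip: (3,2,2)→(2,-2,3)
translate: b→2 (≡-2 mod 4), so (2,-2,3)→(2,2,3)
reduced (well bottom): (2,2,3) with a≤c, −a<b≤a
well minimum |f| = |-2| = 2 (negative-definite)

2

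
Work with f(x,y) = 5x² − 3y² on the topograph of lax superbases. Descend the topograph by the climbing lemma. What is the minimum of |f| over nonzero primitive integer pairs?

descent: ρ → (-3,6,2)  [lands on river]
river: ρ → (2,6,-3)
closes: descent 1, river 2
min |a| on river = 2

2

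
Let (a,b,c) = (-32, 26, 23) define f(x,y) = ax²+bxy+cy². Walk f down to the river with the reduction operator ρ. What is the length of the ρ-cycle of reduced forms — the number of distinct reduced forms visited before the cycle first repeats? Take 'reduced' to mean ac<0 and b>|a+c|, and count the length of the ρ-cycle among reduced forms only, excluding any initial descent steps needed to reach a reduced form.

D = 3620, ⌊√D⌋ = 60
river: ρ → (23,20,-35)
river: ρ → (-35,50,8)
river: ρ → (8,46,-47)
river: ρ → (-47,48,7)
river: ρ → (7,50,-40)
river: ρ → (-40,30,17)
river: ρ → (17,38,-32)
river: ρ → (-32,26,23)
ρ-cycle length = 8 (tail of 0 descent steps not counted)

8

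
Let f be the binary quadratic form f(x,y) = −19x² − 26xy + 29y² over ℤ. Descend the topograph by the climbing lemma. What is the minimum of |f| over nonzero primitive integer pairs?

descent: ρ → (29,26,-19)  [lands on river]
river: ρ → (-19,50,5)
river: ρ → (5,50,-19)
river: ρ → (-19,26,29)
river: ρ → (29,32,-16)
river: ρ → (-16,32,29)
closes: descent 1, river 6
min |a| on river = 5

5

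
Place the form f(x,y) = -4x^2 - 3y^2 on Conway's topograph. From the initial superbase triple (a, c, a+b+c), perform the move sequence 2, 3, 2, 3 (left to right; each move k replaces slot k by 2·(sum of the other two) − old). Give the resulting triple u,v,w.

start (-4,-3,-7) = (f(1,0),f(0,1),f(1,1))
replace slot 2: 2·((-4)+(-7)) − (-3) = -19 → (-4,-19,-7)
replace slot 3: 2·((-4)+(-19)) − (-7) = -39 → (-4,-19,-39)
replace slot 2: 2·((-4)+(-39)) − (-19) = -67 → (-4,-67,-39)
replace slot 3: 2·((-4)+(-67)) − (-39) = -103 → (-4,-67,-103)

-4,-67,-103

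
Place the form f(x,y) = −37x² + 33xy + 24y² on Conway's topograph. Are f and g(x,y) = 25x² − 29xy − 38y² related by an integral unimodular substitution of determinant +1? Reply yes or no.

D₁ = 4641, D₂ = 4641
river cycle of f (length 8): (24, 63, -7), (-7, 63, 24), (24, 33, -37), (-37, 41, 20), (20, 39, -39), (-39, 39, 20), (20, 41, -37), (-37, 33, 24)
river cycle of g (length 8): (-38, 29, 25), (25, 21, -42), (-42, 63, 4), (4, 65, -26), (-26, 39, 30), (30, 21, -35), (-35, 49, 16), (16, 47, -38)
cycles differ ⇒ inequivalent

no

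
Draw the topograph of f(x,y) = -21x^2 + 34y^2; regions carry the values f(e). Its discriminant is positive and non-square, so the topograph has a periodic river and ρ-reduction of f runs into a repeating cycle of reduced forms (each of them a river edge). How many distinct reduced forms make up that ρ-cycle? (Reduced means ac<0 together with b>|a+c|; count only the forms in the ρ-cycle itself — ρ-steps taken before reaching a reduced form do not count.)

D = 2856, ⌊√D⌋ = 53
descent: ρ → (34,0,-21)
descent: ρ → (-21,42,13)  [lands on river]
river: ρ → (13,36,-30)
river: ρ → (-30,24,19)
river: ρ → (19,52,-2)
river: ρ → (-2,52,19)
river: ρ → (19,24,-30)
river: ρ → (-30,36,13)
river: ρ → (13,42,-21)
ρ-cycle length = 8 (tail of 2 descent steps not counted)

8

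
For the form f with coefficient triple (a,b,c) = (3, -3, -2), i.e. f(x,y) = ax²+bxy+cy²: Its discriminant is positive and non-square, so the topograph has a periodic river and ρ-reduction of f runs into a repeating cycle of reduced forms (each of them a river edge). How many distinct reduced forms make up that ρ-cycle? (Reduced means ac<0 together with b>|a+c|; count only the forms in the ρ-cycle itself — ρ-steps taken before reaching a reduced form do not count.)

D = 33, ⌊√D⌋ = 5
descent: ρ → (-2,3,3)  [lands on river]
river: ρ → (3,3,-2)
river: ρ → (-2,5,1)
river: ρ → (1,5,-2)
ρ-cycle length = 4 (tail of 1 descent step not counted)

4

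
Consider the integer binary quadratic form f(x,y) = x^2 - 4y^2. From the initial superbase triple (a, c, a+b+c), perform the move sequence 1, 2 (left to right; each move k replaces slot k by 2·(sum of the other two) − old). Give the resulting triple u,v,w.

start (1,-4,-3) = (f(1,0),f(0,1),f(1,1))
replace slot 1: 2·((-4)+(-3)) − 1 = -15 → (-15,-4,-3)
replace slot 2: 2·((-15)+(-3)) − (-4) = -32 → (-15,-32,-3)

-15,-32,-3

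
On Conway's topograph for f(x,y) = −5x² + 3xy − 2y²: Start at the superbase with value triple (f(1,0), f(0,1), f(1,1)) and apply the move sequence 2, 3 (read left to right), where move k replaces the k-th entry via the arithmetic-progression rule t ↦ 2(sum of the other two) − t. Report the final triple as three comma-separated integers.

start (-5,-2,-4) = (f(1,0),f(0,1),f(1,1))
replace slot 2: 2·((-5)+(-4)) − (-2) = -16 → (-5,-16,-4)
replace slot 3: 2·((-5)+(-16)) − (-4) = -38 → (-5,-16,-38)

-5,-16,-38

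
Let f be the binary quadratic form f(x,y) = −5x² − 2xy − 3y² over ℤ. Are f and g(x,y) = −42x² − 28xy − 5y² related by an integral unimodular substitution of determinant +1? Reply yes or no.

D₁ = -56, D₂ = -56
f is negative-definite; reduce −f:
−f: flip: (5,2,3)→(3,-2,5)
−f: reduced (well bottom): (3,-2,5) with a≤c, −a<b≤a
flip sign back: reduced form of f is (-3,2,-5)
g is negative-definite; reduce −g:
−g: flip: (42,28,5)→(5,-28,42)
−g: translate: b→2 (≡-28 mod 10), so (5,-28,42)→(5,2,3)
−g: flip: (5,2,3)→(3,-2,5)
−g: reduced (well bottom): (3,-2,5) with a≤c, −a<b≤a
flip sign back: reduced form of g is (-3,2,-5)
reduced forms (-3, 2, -5) vs (-3, 2, -5) ⇒ equivalent

yes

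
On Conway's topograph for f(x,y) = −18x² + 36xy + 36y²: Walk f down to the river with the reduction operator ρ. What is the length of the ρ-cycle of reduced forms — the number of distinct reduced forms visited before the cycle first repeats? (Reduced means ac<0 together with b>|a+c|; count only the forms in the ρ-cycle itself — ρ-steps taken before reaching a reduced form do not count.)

D = 3888, ⌊√D⌋ = 62
river: ρ → (36,36,-18)
river: ρ → (-18,36,36)
ρ-cycle length = 2 (tail of 0 descent steps not counted)

2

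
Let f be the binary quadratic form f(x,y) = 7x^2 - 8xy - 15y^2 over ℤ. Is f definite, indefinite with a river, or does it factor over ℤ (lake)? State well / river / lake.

D = b²−4ac = (-8)² − 4·7·(-15) = 484
D = 22² is a perfect square ⇒ form factors over ℤ ⇒ lakes

lake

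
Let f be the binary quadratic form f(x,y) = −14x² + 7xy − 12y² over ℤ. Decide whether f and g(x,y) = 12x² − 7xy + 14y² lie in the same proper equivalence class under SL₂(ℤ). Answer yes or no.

D₁ = -623, D₂ = -623
f is negative-definite; reduce −f:
−f: flip: (14,-7,12)→(12,7,14)
−f: reduced (well bottom): (12,7,14) with a≤c, −a<b≤a
flip sign back: reduced form of f is (-12,-7,-14)
g: reduced (well bottom): (12,-7,14) with a≤c, −a<b≤a
reduced forms (-12, -7, -14) vs (12, -7, 14) ⇒ inequivalent

no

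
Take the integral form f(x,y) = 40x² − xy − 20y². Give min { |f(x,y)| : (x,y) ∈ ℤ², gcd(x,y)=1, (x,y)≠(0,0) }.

descent: ρ → (-20,41,19)  [lands on river]
river: ρ → (19,35,-26)
river: ρ → (-26,17,28)
river: ρ → (28,39,-15)
river: ρ → (-15,51,10)
river: ρ → (10,49,-20)
river: ρ → (-20,31,28)
river: ρ → (28,25,-23)
river: ρ → (-23,21,30)
river: ρ → (30,39,-14)
river: ρ → (-14,45,21)
river: ρ → (21,39,-20)
closes: descent 1, river 12
min |a| on river = 10

10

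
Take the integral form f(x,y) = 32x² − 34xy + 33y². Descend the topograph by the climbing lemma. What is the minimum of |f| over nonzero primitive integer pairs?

translate: b→30 (≡-34 mod 64), so (32,-34,33)→(32,30,31)
flip: (32,30,31)→(31,-30,32)
reduced (well bottom): (31,-30,32) with a≤c, −a<b≤a
well minimum = a = 31

31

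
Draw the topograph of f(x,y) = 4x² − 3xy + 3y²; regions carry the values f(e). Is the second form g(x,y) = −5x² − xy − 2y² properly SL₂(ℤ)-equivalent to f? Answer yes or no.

D₁ = -39, D₂ = -39
f: flip: (4,-3,3)→(3,3,4)
f: reduced (well bottom): (3,3,4) with a≤c, −a<b≤a
g is negative-definite; reduce −g:
−g: flip: (5,1,2)→(2,-1,5)
−g: reduced (well bottom): (2,-1,5) with a≤c, −a<b≤a
flip sign back: reduced form of g is (-2,1,-5)
reduced forms (3, 3, 4) vs (-2, 1, -5) ⇒ inequivalent

no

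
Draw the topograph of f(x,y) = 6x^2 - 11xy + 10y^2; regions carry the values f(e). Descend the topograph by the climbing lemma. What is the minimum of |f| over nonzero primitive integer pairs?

translate: b→1 (≡-11 mod 12), so (6,-11,10)→(6,1,5)
flip: (6,1,5)→(5,-1,6)
reduced (well bottom): (5,-1,6) with a≤c, −a<b≤a
well minimum = a = 5

5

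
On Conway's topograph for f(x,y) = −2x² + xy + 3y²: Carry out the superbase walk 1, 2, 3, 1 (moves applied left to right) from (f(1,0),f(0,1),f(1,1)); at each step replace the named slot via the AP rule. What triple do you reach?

start (-2,3,2) = (f(1,0),f(0,1),f(1,1))
replace slot 1: 2·(3+2) − (-2) = 12 → (12,3,2)
replace slot 2: 2·(12+2) − 3 = 25 → (12,25,2)
replace slot 3: 2·(12+25) − 2 = 72 → (12,25,72)
replace slot 1: 2·(25+72) − 12 = 182 → (182,25,72)

182,25,72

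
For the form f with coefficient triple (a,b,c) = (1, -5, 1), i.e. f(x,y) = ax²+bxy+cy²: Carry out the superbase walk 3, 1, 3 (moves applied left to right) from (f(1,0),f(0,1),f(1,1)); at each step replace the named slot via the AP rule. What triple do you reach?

start (1,1,-3) = (f(1,0),f(0,1),f(1,1))
replace slot 3: 2·(1+1) − (-3) = 7 → (1,1,7)
replace slot 1: 2·(1+7) − 1 = 15 → (15,1,7)
replace slot 3: 2·(15+1) − 7 = 25 → (15,1,25)

15,1,25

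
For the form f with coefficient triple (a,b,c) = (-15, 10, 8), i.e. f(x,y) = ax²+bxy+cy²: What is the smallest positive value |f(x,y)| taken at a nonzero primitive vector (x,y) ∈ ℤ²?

river: ρ → (8,22,-3)
river: ρ → (-3,20,15)
river: ρ → (15,10,-8)
river: ρ → (-8,22,3)
river: ρ → (3,20,-15)
river: ρ → (-15,10,8)
closes: descent 0, river 6
min |a| on river = 3

3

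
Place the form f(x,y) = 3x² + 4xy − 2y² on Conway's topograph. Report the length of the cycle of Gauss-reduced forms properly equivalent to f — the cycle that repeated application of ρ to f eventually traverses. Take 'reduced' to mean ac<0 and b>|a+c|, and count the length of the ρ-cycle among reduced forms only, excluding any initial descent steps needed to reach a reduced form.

D = 40, ⌊√D⌋ = 6
river: ρ → (-2,4,3)
river: ρ → (3,2,-3)
river: ρ → (-3,4,2)
river: ρ → (2,4,-3)
river: ρ → (-3,2,3)
river: ρ → (3,4,-2)
ρ-cycle length = 6 (tail of 0 descent steps not counted)

6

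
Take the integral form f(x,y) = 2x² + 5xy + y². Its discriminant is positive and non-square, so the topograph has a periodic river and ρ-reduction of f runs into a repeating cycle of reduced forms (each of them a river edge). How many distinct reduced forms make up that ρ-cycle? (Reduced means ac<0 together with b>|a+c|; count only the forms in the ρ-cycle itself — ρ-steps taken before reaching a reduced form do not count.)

D = 17, ⌊√D⌋ = 4
descent: ρ → (1,3,-2)  [lands on river]
river: ρ → (-2,1,2)
river: ρ → (2,3,-1)
river: ρ → (-1,3,2)
river: ρ → (2,1,-2)
river: ρ → (-2,3,1)
ρ-cycle length = 6 (tail of 1 descent step not counted)

6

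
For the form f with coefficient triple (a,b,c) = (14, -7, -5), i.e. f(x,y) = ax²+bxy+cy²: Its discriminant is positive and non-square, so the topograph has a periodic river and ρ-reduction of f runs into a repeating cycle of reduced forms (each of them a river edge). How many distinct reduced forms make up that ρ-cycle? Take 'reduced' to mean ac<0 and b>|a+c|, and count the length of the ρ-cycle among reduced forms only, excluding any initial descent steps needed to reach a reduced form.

D = 329, ⌊√D⌋ = 18
descent: ρ → (-5,17,2)  [lands on river]
river: ρ → (2,15,-13)
river: ρ → (-13,11,4)
river: ρ → (4,13,-10)
river: ρ → (-10,7,7)
river: ρ → (7,7,-10)
river: ρ → (-10,13,4)
river: ρ → (4,11,-13)
river: ρ → (-13,15,2)
river: ρ → (2,17,-5)
river: ρ → (-5,13,8)
river: ρ → (8,3,-10)
river: ρ → (-10,17,1)
river: ρ → (1,17,-10)
river: ρ → (-10,3,8)
river: ρ → (8,13,-5)
ρ-cycle length = 16 (tail of 1 descent step not counted)

16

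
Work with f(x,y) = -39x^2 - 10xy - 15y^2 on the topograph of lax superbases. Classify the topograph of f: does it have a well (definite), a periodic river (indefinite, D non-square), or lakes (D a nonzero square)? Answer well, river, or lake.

D = b²−4ac = (-10)² − 4·(-39)·(-15) = -2240
D < 0 ⇒ definite ⇒ every region one sign ⇒ single well

well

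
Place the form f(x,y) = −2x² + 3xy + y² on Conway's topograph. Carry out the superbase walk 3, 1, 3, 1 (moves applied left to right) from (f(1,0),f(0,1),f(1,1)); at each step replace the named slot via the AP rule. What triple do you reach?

start (-2,1,2) = (f(1,0),f(0,1),f(1,1))
replace slot 3: 2·((-2)+1) − 2 = -4 → (-2,1,-4)
replace slot 1: 2·(1+(-4)) − (-2) = -4 → (-4,1,-4)
replace slot 3: 2·((-4)+1) − (-4) = -2 → (-4,1,-2)
replace slot 1: 2·(1+(-2)) − (-4) = 2 → (2,1,-2)

2,1,-2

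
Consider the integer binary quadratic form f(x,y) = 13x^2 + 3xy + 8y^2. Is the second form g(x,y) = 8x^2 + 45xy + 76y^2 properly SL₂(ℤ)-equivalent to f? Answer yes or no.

D₁ = -407, D₂ = -407
f: flip: (13,3,8)→(8,-3,13)
f: reduced (well bottom): (8,-3,13) with a≤c, −a<b≤a
g: translate: b→-3 (≡45 mod 16), so (8,45,76)→(8,-3,13)
g: reduced (well bottom): (8,-3,13) with a≤c, −a<b≤a
reduced forms (8, -3, 13) vs (8, -3, 13) ⇒ equivalent

yes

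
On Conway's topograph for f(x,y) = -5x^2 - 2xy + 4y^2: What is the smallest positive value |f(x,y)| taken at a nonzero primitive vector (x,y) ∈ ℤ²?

descent: ρ → (4,2,-5)  [lands on river]
river: ρ → (-5,8,1)
river: ρ → (1,8,-5)
river: ρ → (-5,2,4)
river: ρ → (4,6,-3)
river: ρ → (-3,6,4)
closes: descent 1, river 6
min |a| on river = 1

1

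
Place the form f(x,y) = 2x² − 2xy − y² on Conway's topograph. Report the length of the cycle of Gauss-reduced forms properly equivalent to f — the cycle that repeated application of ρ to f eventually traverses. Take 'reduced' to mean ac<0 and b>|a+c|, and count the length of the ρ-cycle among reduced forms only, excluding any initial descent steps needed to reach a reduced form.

D = 12, ⌊√D⌋ = 3
descent: ρ → (-1,2,2)  [lands on river]
river: ρ → (2,2,-1)
ρ-cycle length = 2 (tail of 1 descent step not counted)

2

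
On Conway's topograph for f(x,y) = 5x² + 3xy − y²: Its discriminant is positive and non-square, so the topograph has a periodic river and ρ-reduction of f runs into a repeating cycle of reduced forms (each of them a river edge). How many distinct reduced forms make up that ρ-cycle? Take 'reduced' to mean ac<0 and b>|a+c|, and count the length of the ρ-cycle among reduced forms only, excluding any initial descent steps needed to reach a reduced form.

D = 29, ⌊√D⌋ = 5
descent: ρ → (-1,5,1)  [lands on river]
river: ρ → (1,5,-1)
ρ-cycle length = 2 (tail of 1 descent step not counted)

2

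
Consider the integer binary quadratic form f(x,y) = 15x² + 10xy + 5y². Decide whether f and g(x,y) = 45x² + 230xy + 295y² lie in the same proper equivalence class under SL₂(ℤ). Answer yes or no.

D₁ = -200, D₂ = -200
f: flip: (15,10,5)→(5,-10,15)
f: translate: b→0 (≡-10 mod 10), so (5,-10,15)→(5,0,10)
f: reduced (well bottom): (5,0,10) with a≤c, −a<b≤a
g: translate: b→-40 (≡230 mod 90), so (45,230,295)→(45,-40,10)
g: flip: (45,-40,10)→(10,40,45)
g: translate: b→0 (≡40 mod 20), so (10,40,45)→(10,0,5)
g: flip: (10,0,5)→(5,0,10)
g: reduced (well bottom): (5,0,10) with a≤c, −a<b≤a
reduced forms (5, 0, 10) vs (5, 0, 10) ⇒ equivalent

yes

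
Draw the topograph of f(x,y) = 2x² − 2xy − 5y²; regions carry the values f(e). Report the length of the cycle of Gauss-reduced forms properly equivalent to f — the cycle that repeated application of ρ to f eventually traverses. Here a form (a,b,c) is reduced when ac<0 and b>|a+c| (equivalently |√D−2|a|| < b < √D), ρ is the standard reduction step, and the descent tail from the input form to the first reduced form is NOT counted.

D = 44, ⌊√D⌋ = 6
descent: ρ → (-5,2,2)
descent: ρ → (2,6,-1)  [lands on river]
river: ρ → (-1,6,2)
ρ-cycle length = 2 (tail of 2 descent steps not counted)

2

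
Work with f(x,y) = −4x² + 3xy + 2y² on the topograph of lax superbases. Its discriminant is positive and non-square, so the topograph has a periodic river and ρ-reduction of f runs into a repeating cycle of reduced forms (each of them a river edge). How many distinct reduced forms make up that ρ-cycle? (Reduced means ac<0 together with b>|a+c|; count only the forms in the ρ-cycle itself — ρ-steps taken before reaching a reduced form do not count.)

D = 41, ⌊√D⌋ = 6
river: ρ → (2,5,-2)
river: ρ → (-2,3,4)
river: ρ → (4,5,-1)
river: ρ → (-1,5,4)
river: ρ → (4,3,-2)
river: ρ → (-2,5,2)
river: ρ → (2,3,-4)
river: ρ → (-4,5,1)
river: ρ → (1,5,-4)
river: ρ → (-4,3,2)
ρ-cycle length = 10 (tail of 0 descent steps not counted)

10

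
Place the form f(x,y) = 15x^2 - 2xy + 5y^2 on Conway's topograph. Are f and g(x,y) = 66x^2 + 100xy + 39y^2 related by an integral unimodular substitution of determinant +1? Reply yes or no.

D₁ = -296, D₂ = -296
f: flip: (15,-2,5)→(5,2,15)
f: reduced (well bottom): (5,2,15) with a≤c, −a<b≤a
g: translate: b→-32 (≡100 mod 132), so (66,100,39)→(66,-32,5)
g: flip: (66,-32,5)→(5,32,66)
g: translate: b→2 (≡32 mod 10), so (5,32,66)→(5,2,15)
g: reduced (well bottom): (5,2,15) with a≤c, −a<b≤a
reduced forms (5, 2, 15) vs (5, 2, 15) ⇒ equivalent

yes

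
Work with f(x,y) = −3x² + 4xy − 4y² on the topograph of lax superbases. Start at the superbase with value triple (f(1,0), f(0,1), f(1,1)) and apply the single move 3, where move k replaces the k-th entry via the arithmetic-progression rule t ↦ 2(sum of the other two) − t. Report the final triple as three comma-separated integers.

start (-3,-4,-3) = (f(1,0),f(0,1),f(1,1))
replace slot 3: 2·((-3)+(-4)) − (-3) = -11 → (-3,-4,-11)

-3,-4,-11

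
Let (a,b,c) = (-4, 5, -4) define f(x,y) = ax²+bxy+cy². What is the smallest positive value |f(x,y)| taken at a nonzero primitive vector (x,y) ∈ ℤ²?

translate: b→3 (≡-5 mod 8), so (4,-5,4)→(4,3,3)
flip: (4,3,3)→(3,-3,4)
translate: b→3 (≡-3 mod 6), so (3,-3,4)→(3,3,4)
reduced (well bottom): (3,3,4) with a≤c, −a<b≤a
well minimum |f| = |-3| = 3 (negative-definite)

3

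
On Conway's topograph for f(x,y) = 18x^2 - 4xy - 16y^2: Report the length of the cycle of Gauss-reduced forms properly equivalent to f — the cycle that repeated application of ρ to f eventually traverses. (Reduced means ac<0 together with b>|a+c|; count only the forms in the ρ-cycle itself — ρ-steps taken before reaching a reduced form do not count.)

D = 1168, ⌊√D⌋ = 34
descent: ρ → (-16,4,18)  [lands on river]
river: ρ → (18,32,-2)
river: ρ → (-2,32,18)
river: ρ → (18,4,-16)
river: ρ → (-16,28,6)
river: ρ → (6,32,-6)
river: ρ → (-6,28,16)
river: ρ → (16,4,-18)
river: ρ → (-18,32,2)
river: ρ → (2,32,-18)
river: ρ → (-18,4,16)
river: ρ → (16,28,-6)
river: ρ → (-6,32,6)
river: ρ → (6,28,-16)
ρ-cycle length = 14 (tail of 1 descent step not counted)

14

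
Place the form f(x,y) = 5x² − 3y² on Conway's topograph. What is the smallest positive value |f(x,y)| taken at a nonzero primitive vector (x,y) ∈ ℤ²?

descent: ρ → (-3,6,2)  [lands on river]
river: ρ → (2,6,-3)
closes: descent 1, river 2
min |a| on river = 2

2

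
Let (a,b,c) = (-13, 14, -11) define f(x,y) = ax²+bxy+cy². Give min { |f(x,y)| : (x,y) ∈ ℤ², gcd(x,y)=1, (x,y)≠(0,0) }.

translate: b→12 (≡-14 mod 26), so (13,-14,11)→(13,12,10)
flip: (13,12,10)→(10,-12,13)
translate: b→8 (≡-12 mod 20), so (10,-12,13)→(10,8,11)
reduced (well bottom): (10,8,11) with a≤c, −a<b≤a
well minimum |f| = |-10| = 10 (negative-definite)

10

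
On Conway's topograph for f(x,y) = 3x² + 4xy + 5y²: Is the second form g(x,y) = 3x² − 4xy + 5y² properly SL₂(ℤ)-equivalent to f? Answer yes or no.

D₁ = -44, D₂ = -44
f: translate: b→-2 (≡4 mod 6), so (3,4,5)→(3,-2,4)
f: reduced (well bottom): (3,-2,4) with a≤c, −a<b≤a
g: translate: b→2 (≡-4 mod 6), so (3,-4,5)→(3,2,4)
g: reduced (well bottom): (3,2,4) with a≤c, −a<b≤a
reduced forms (3, -2, 4) vs (3, 2, 4) ⇒ inequivalent

no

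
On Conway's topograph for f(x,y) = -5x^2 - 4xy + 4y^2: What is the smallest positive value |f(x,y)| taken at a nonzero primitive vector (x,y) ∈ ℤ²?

descent: ρ → (4,4,-5)  [lands on river]
river: ρ → (-5,6,3)
river: ρ → (3,6,-5)
river: ρ → (-5,4,4)
closes: descent 1, river 4
min |a| on river = 3

3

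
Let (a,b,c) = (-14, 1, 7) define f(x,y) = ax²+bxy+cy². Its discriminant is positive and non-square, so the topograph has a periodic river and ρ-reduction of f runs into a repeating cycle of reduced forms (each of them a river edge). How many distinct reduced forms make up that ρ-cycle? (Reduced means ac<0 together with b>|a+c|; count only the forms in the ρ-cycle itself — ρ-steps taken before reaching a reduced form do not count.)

D = 393, ⌊√D⌋ = 19
descent: ρ → (7,13,-8)  [lands on river]
river: ρ → (-8,19,1)
river: ρ → (1,19,-8)
river: ρ → (-8,13,7)
river: ρ → (7,15,-6)
river: ρ → (-6,9,13)
river: ρ → (13,17,-2)
river: ρ → (-2,19,4)
river: ρ → (4,13,-14)
river: ρ → (-14,15,3)
river: ρ → (3,15,-14)
river: ρ → (-14,13,4)
river: ρ → (4,19,-2)
river: ρ → (-2,17,13)
river: ρ → (13,9,-6)
river: ρ → (-6,15,7)
ρ-cycle length = 16 (tail of 1 descent step not counted)

16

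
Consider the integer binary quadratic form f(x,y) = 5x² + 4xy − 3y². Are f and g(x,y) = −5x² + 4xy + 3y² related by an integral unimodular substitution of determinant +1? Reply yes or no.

D₁ = 76, D₂ = 76
river cycle of f (length 6): (-3, 8, 1), (1, 8, -3), (-3, 4, 5), (5, 6, -2), (-2, 6, 5), (5, 4, -3)
river cycle of g (length 6): (3, 8, -1), (-1, 8, 3), (3, 4, -5), (-5, 6, 2), (2, 6, -5), (-5, 4, 3)
cycles differ ⇒ inequivalent

no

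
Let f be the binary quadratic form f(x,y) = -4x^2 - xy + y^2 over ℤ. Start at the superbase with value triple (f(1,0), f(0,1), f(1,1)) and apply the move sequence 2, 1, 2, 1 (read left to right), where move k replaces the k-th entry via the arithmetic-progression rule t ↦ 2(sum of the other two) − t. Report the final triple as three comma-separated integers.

start (-4,1,-4) = (f(1,0),f(0,1),f(1,1))
replace slot 2: 2·((-4)+(-4)) − 1 = -17 → (-4,-17,-4)
replace slot 1: 2·((-17)+(-4)) − (-4) = -38 → (-38,-17,-4)
replace slot 2: 2·((-38)+(-4)) − (-17) = -67 → (-38,-67,-4)
replace slot 1: 2·((-67)+(-4)) − (-38) = -104 → (-104,-67,-4)

-104,-67,-4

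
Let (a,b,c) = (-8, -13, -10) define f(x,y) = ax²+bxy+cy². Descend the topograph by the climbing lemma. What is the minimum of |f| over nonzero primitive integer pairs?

translate: b→-3 (≡13 mod 16), so (8,13,10)→(8,-3,5)
flip: (8,-3,5)→(5,3,8)
reduced (well bottom): (5,3,8) with a≤c, −a<b≤a
well minimum |f| = |-5| = 5 (negative-definite)

5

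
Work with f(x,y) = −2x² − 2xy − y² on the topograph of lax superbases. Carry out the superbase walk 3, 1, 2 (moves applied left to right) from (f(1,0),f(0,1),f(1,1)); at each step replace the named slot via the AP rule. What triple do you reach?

start (-2,-1,-5) = (f(1,0),f(0,1),f(1,1))
replace slot 3: 2·((-2)+(-1)) − (-5) = -1 → (-2,-1,-1)
replace slot 1: 2·((-1)+(-1)) − (-2) = -2 → (-2,-1,-1)
replace slot 2: 2·((-2)+(-1)) − (-1) = -5 → (-2,-5,-1)

-2,-5,-1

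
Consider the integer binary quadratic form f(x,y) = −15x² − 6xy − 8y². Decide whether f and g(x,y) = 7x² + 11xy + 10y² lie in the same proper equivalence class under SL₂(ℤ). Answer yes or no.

D₁ = -444, D₂ = -159
discriminants differ ⇒ not SL₂(ℤ)-equivalent

no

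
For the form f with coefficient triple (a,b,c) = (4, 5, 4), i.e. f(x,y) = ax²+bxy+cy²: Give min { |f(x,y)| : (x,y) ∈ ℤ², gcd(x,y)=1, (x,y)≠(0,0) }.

translate: b→-3 (≡5 mod 8), so (4,5,4)→(4,-3,3)
flip: (4,-3,3)→(3,3,4)
reduced (well bottom): (3,3,4) with a≤c, −a<b≤a
well minimum = a = 3

3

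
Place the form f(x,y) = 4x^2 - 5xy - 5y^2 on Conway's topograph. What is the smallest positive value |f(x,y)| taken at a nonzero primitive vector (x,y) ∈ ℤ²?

descent: ρ → (-5,5,4)  [lands on river]
river: ρ → (4,3,-6)
river: ρ → (-6,9,1)
river: ρ → (1,9,-6)
river: ρ → (-6,3,4)
river: ρ → (4,5,-5)
closes: descent 1, river 6
min |a| on river = 1

1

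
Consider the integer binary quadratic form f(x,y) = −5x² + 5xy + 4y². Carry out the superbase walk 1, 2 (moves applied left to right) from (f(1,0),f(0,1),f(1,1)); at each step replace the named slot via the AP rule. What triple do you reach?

start (-5,4,4) = (f(1,0),f(0,1),f(1,1))
replace slot 1: 2·(4+4) − (-5) = 21 → (21,4,4)
replace slot 2: 2·(21+4) − 4 = 46 → (21,46,4)

21,46,4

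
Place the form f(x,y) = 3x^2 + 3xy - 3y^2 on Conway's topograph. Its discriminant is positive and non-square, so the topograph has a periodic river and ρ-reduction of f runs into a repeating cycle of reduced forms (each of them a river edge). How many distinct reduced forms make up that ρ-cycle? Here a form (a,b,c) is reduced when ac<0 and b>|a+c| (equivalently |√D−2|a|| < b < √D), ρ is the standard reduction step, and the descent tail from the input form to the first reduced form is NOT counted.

D = 45, ⌊√D⌋ = 6
river: ρ → (-3,3,3)
river: ρ → (3,3,-3)
ρ-cycle length = 2 (tail of 0 descent steps not counted)

2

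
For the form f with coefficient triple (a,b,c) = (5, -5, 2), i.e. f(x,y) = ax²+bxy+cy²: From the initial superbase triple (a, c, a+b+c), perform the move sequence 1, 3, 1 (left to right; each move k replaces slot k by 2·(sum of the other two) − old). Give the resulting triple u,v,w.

start (5,2,2) = (f(1,0),f(0,1),f(1,1))
replace slot 1: 2·(2+2) − 5 = 3 → (3,2,2)
replace slot 3: 2·(3+2) − 2 = 8 → (3,2,8)
replace slot 1: 2·(2+8) − 3 = 17 → (17,2,8)

17,2,8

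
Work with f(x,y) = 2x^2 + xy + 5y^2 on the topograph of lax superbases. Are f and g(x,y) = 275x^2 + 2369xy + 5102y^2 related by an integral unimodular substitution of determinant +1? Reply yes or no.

D₁ = -39, D₂ = -39
f: reduced (well bottom): (2,1,5) with a≤c, −a<b≤a
g: translate: b→169 (≡2369 mod 550), so (275,2369,5102)→(275,169,26)
g: flip: (275,169,26)→(26,-169,275)
g: translate: b→-13 (≡-169 mod 52), so (26,-169,275)→(26,-13,2)
g: flip: (26,-13,2)→(2,13,26)
g: translate: b→1 (≡13 mod 4), so (2,13,26)→(2,1,5)
g: reduced (well bottom): (2,1,5) with a≤c, −a<b≤a
reduced forms (2, 1, 5) vs (2, 1, 5) ⇒ equivalent

yes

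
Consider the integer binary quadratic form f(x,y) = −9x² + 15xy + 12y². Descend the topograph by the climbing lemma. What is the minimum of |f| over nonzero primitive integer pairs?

river: ρ → (12,9,-12)
river: ρ → (-12,15,9)
river: ρ → (9,21,-6)
river: ρ → (-6,15,18)
river: ρ → (18,21,-3)
river: ρ → (-3,21,18)
river: ρ → (18,15,-6)
river: ρ → (-6,21,9)
river: ρ → (9,15,-12)
river: ρ → (-12,9,12)
river: ρ → (12,15,-9)
river: ρ → (-9,21,6)
river: ρ → (6,15,-18)
river: ρ → (-18,21,3)
river: ρ → (3,21,-18)
river: ρ → (-18,15,6)
river: ρ → (6,21,-9)
river: ρ → (-9,15,12)
closes: descent 0, river 18
min |a| on river = 3

3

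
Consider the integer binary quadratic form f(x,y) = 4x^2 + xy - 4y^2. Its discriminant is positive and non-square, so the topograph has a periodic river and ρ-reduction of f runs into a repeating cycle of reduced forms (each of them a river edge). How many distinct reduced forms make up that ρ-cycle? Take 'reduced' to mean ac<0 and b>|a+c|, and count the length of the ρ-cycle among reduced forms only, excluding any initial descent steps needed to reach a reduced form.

D = 65, ⌊√D⌋ = 8
river: ρ → (-4,7,1)
river: ρ → (1,7,-4)
river: ρ → (-4,1,4)
river: ρ → (4,7,-1)
river: ρ → (-1,7,4)
river: ρ → (4,1,-4)
ρ-cycle length = 6 (tail of 0 descent steps not counted)

6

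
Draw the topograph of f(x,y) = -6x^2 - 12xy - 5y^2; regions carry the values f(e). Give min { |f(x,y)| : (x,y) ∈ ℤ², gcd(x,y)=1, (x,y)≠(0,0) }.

descent: ρ → (-5,2,1)
descent: ρ → (1,4,-2)  [lands on river]
river: ρ → (-2,4,1)
closes: descent 2, river 2
min |a| on river = 1

1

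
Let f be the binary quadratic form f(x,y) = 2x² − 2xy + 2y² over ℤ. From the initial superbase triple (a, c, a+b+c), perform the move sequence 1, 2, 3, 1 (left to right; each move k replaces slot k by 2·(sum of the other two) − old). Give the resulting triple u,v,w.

start (2,2,2) = (f(1,0),f(0,1),f(1,1))
replace slot 1: 2·(2+2) − 2 = 6 → (6,2,2)
replace slot 2: 2·(6+2) − 2 = 14 → (6,14,2)
replace slot 3: 2·(6+14) − 2 = 38 → (6,14,38)
replace slot 1: 2·(14+38) − 6 = 98 → (98,14,38)

98,14,38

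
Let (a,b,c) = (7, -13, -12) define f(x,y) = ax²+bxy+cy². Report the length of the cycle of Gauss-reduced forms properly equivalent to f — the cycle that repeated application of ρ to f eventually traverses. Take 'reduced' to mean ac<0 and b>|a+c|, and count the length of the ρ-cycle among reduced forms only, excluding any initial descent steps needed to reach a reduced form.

D = 505, ⌊√D⌋ = 22
descent: ρ → (-12,13,7)  [lands on river]
river: ρ → (7,15,-10)
river: ρ → (-10,5,12)
river: ρ → (12,19,-3)
river: ρ → (-3,17,18)
river: ρ → (18,19,-2)
river: ρ → (-2,21,8)
river: ρ → (8,11,-12)
ρ-cycle length = 8 (tail of 1 descent step not counted)

8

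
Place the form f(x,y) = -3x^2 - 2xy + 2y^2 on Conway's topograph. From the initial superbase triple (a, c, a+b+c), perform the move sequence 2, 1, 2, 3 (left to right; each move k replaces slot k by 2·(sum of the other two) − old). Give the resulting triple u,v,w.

start (-3,2,-3) = (f(1,0),f(0,1),f(1,1))
replace slot 2: 2·((-3)+(-3)) − 2 = -14 → (-3,-14,-3)
replace slot 1: 2·((-14)+(-3)) − (-3) = -31 → (-31,-14,-3)
replace slot 2: 2·((-31)+(-3)) − (-14) = -54 → (-31,-54,-3)
replace slot 3: 2·((-31)+(-54)) − (-3) = -167 → (-31,-54,-167)

-31,-54,-167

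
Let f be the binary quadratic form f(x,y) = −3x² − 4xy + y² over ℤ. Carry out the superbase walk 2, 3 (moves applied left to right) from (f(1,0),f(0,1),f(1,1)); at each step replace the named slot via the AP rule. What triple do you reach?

start (-3,1,-6) = (f(1,0),f(0,1),f(1,1))
replace slot 2: 2·((-3)+(-6)) − 1 = -19 → (-3,-19,-6)
replace slot 3: 2·((-3)+(-19)) − (-6) = -38 → (-3,-19,-38)

-3,-19,-38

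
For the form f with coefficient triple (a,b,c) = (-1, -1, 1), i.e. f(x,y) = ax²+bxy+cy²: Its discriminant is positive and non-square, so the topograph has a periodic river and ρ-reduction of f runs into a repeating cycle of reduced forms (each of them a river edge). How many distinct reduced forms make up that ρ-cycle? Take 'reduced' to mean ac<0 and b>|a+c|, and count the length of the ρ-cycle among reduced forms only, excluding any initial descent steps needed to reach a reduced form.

D = 5, ⌊√D⌋ = 2
descent: ρ → (1,1,-1)  [lands on river]
river: ρ → (-1,1,1)
ρ-cycle length = 2 (tail of 1 descent step not counted)

2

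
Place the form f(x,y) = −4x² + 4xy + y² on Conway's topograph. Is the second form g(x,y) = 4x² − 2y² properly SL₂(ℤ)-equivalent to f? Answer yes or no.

D₁ = 32, D₂ = 32
river cycle of f (length 2): (1, 4, -4), (-4, 4, 1)
river cycle of g (length 2): (-2, 4, 2), (2, 4, -2)
cycles differ ⇒ inequivalent

no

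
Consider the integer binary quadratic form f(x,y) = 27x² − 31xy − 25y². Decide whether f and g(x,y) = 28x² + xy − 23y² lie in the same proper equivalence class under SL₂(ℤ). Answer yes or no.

D₁ = 3661, D₂ = 2577
discriminants differ ⇒ not SL₂(ℤ)-equivalent

no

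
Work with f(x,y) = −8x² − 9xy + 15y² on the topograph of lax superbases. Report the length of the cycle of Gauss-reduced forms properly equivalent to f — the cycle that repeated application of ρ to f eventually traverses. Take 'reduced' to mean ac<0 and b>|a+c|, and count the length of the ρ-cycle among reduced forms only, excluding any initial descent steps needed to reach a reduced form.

D = 561, ⌊√D⌋ = 23
descent: ρ → (15,9,-8)  [lands on river]
river: ρ → (-8,23,1)
river: ρ → (1,23,-8)
river: ρ → (-8,9,15)
river: ρ → (15,21,-2)
river: ρ → (-2,23,4)
river: ρ → (4,17,-17)
river: ρ → (-17,17,4)
river: ρ → (4,23,-2)
river: ρ → (-2,21,15)
ρ-cycle length = 10 (tail of 1 descent step not counted)

10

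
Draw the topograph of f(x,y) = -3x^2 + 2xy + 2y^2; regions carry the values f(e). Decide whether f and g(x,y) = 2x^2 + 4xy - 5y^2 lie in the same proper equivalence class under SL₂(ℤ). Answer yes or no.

D₁ = 28, D₂ = 56
discriminants differ ⇒ not SL₂(ℤ)-equivalent

no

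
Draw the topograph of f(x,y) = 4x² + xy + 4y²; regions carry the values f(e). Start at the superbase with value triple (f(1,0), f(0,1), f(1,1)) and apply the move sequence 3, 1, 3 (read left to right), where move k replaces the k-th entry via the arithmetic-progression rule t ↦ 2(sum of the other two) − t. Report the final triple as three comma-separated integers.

start (4,4,9) = (f(1,0),f(0,1),f(1,1))
replace slot 3: 2·(4+4) − 9 = 7 → (4,4,7)
replace slot 1: 2·(4+7) − 4 = 18 → (18,4,7)
replace slot 3: 2·(18+4) − 7 = 37 → (18,4,37)

18,4,37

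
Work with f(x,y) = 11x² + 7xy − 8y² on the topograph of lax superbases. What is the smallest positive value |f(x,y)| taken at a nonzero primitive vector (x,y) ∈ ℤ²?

river: ρ → (-8,9,10)
river: ρ → (10,11,-7)
river: ρ → (-7,17,4)
river: ρ → (4,15,-11)
river: ρ → (-11,7,8)
river: ρ → (8,9,-10)
river: ρ → (-10,11,7)
river: ρ → (7,17,-4)
river: ρ → (-4,15,11)
river: ρ → (11,7,-8)
closes: descent 0, river 10
min |a| on river = 4

4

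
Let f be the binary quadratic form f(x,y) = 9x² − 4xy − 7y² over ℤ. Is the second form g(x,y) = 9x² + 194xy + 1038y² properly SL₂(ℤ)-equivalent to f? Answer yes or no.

D₁ = 268, D₂ = 268
river cycle of f (length 10): (-7, 4, 9), (9, 14, -2), (-2, 14, 9), (9, 4, -7), (-7, 10, 6), (6, 14, -3), (-3, 16, 1), (1, 16, -3), (-3, 14, 6), (6, 10, -7)
river cycle of g (length 10): (9, 14, -2), (-2, 14, 9), (9, 4, -7), (-7, 10, 6), (6, 14, -3), (-3, 16, 1), (1, 16, -3), (-3, 14, 6), (6, 10, -7), (-7, 4, 9)
cycles coincide ⇒ equivalent

yes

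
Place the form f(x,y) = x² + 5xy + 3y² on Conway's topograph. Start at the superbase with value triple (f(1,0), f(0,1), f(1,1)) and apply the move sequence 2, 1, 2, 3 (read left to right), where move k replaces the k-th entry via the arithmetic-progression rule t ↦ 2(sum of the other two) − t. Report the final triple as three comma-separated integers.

start (1,3,9) = (f(1,0),f(0,1),f(1,1))
replace slot 2: 2·(1+9) − 3 = 17 → (1,17,9)
replace slot 1: 2·(17+9) − 1 = 51 → (51,17,9)
replace slot 2: 2·(51+9) − 17 = 103 → (51,103,9)
replace slot 3: 2·(51+103) − 9 = 299 → (51,103,299)

51,103,299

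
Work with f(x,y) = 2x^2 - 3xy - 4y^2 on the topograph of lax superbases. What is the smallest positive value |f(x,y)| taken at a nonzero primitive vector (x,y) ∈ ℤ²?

descent: ρ → (-4,3,2)  [lands on river]
river: ρ → (2,5,-2)
river: ρ → (-2,3,4)
river: ρ → (4,5,-1)
river: ρ → (-1,5,4)
river: ρ → (4,3,-2)
river: ρ → (-2,5,2)
river: ρ → (2,3,-4)
river: ρ → (-4,5,1)
river: ρ → (1,5,-4)
closes: descent 1, river 10
min |a| on river = 1

1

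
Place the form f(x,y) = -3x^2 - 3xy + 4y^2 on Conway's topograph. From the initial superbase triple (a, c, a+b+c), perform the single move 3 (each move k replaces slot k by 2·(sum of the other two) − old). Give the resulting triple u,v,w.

start (-3,4,-2) = (f(1,0),f(0,1),f(1,1))
replace slot 3: 2·((-3)+4) − (-2) = 4 → (-3,4,4)

-3,4,4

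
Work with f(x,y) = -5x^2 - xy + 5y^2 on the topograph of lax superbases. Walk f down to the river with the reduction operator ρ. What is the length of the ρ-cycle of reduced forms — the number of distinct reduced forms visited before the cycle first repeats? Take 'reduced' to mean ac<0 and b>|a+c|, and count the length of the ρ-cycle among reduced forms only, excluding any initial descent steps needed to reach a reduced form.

D = 101, ⌊√D⌋ = 10
descent: ρ → (5,1,-5)  [lands on river]
river: ρ → (-5,9,1)
river: ρ → (1,9,-5)
river: ρ → (-5,1,5)
river: ρ → (5,9,-1)
river: ρ → (-1,9,5)
ρ-cycle length = 6 (tail of 1 descent step not counted)

6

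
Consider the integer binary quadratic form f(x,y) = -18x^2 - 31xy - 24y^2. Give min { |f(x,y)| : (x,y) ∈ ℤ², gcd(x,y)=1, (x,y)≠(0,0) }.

translate: b→-5 (≡31 mod 36), so (18,31,24)→(18,-5,11)
flip: (18,-5,11)→(11,5,18)
reduced (well bottom): (11,5,18) with a≤c, −a<b≤a
well minimum |f| = |-11| = 11 (negative-definite)

11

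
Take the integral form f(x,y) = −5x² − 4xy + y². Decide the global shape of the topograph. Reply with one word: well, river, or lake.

D = b²−4ac = (-4)² − 4·(-5)·1 = 36
D = 6² is a perfect square ⇒ form factors over ℤ ⇒ lakes

lake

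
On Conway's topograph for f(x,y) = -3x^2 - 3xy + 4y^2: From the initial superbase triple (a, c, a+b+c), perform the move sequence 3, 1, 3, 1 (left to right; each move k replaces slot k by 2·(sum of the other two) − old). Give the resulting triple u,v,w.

start (-3,4,-2) = (f(1,0),f(0,1),f(1,1))
replace slot 3: 2·((-3)+4) − (-2) = 4 → (-3,4,4)
replace slot 1: 2·(4+4) − (-3) = 19 → (19,4,4)
replace slot 3: 2·(19+4) − 4 = 42 → (19,4,42)
replace slot 1: 2·(4+42) − 19 = 73 → (73,4,42)

73,4,42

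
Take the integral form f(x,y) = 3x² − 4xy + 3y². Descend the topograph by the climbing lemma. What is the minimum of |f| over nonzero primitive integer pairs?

translate: b→2 (≡-4 mod 6), so (3,-4,3)→(3,2,2)
flip: (3,2,2)→(2,-2,3)
translate: b→2 (≡-2 mod 4), so (2,-2,3)→(2,2,3)
reduced (well bottom): (2,2,3) with a≤c, −a<b≤a
well minimum = a = 2

2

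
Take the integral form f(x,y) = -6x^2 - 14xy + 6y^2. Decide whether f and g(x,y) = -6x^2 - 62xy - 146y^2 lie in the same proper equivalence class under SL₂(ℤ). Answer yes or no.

D₁ = 340, D₂ = 340
river cycle of f (length 6): (6, 14, -6), (-6, 10, 10), (10, 10, -6), (-6, 14, 6), (6, 10, -10), (-10, 10, 6)
river cycle of g (length 6): (-6, 10, 10), (10, 10, -6), (-6, 14, 6), (6, 10, -10), (-10, 10, 6), (6, 14, -6)
cycles coincide ⇒ equivalent

yes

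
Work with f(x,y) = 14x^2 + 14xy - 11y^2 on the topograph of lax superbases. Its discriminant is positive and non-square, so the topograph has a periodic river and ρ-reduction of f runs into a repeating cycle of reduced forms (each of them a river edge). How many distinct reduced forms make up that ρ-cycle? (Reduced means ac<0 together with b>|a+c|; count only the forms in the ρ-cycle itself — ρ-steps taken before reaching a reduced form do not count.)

D = 812, ⌊√D⌋ = 28
river: ρ → (-11,8,17)
river: ρ → (17,26,-2)
river: ρ → (-2,26,17)
river: ρ → (17,8,-11)
river: ρ → (-11,14,14)
river: ρ → (14,14,-11)
ρ-cycle length = 6 (tail of 0 descent steps not counted)

6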